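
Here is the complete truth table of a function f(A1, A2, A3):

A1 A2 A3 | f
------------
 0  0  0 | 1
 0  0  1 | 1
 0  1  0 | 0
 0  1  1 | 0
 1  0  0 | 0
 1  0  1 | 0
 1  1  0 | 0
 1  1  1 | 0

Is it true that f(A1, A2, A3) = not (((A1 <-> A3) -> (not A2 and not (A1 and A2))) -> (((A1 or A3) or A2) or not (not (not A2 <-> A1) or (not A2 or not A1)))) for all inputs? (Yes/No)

No

Check the formula against f row by row:
  A1=0, A2=0, A3=0: formula gives 1, f = 1 ✓
  A1=0, A2=0, A3=1: formula gives 0, but f = 1 ✗
Row (0,0,1) is a counterexample, so the formula is not equivalent to f.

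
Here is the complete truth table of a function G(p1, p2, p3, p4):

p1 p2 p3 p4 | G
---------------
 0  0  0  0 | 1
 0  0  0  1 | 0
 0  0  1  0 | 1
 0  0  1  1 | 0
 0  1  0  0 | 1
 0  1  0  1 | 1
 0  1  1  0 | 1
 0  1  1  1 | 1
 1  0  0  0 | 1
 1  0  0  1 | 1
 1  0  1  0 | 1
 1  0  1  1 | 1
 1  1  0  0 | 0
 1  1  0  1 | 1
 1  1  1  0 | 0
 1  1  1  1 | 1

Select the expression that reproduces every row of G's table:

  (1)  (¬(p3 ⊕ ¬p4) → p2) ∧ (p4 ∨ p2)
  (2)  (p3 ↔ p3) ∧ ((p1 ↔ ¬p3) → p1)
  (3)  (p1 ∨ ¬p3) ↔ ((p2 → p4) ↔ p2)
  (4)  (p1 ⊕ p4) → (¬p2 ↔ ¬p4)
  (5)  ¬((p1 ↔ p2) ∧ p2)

4

(1) fails at (0,0,0,0): the formula yields 0, G is 1.
(2) fails at (0,0,0,1): the formula yields 1, G is 0.
(3) fails at (0,0,0,0): the formula yields 0, G is 1.
(5) fails at (0,0,0,1): the formula yields 1, G is 0.
That leaves (4). Evaluating it on every row reproduces the table of G exactly.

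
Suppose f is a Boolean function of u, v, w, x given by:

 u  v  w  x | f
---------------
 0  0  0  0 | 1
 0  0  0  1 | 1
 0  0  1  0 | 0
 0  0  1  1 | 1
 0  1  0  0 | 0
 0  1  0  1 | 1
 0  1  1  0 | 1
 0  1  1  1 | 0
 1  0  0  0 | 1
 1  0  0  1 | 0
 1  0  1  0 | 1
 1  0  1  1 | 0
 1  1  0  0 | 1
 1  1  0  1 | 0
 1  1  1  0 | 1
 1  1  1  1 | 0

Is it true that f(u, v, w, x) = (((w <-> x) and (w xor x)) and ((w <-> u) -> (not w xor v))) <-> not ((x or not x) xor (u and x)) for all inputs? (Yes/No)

No

Check the formula against f row by row:
  u=0, v=0, w=0, x=0: formula gives 1, f = 1 ✓
  u=0, v=0, w=0, x=1: formula gives 1, f = 1 ✓
  u=0, v=0, w=1, x=0: formula gives 1, but f = 0 ✗
A single disagreement suffices: at (0,0,1,0) they differ, so the formula does not compute f.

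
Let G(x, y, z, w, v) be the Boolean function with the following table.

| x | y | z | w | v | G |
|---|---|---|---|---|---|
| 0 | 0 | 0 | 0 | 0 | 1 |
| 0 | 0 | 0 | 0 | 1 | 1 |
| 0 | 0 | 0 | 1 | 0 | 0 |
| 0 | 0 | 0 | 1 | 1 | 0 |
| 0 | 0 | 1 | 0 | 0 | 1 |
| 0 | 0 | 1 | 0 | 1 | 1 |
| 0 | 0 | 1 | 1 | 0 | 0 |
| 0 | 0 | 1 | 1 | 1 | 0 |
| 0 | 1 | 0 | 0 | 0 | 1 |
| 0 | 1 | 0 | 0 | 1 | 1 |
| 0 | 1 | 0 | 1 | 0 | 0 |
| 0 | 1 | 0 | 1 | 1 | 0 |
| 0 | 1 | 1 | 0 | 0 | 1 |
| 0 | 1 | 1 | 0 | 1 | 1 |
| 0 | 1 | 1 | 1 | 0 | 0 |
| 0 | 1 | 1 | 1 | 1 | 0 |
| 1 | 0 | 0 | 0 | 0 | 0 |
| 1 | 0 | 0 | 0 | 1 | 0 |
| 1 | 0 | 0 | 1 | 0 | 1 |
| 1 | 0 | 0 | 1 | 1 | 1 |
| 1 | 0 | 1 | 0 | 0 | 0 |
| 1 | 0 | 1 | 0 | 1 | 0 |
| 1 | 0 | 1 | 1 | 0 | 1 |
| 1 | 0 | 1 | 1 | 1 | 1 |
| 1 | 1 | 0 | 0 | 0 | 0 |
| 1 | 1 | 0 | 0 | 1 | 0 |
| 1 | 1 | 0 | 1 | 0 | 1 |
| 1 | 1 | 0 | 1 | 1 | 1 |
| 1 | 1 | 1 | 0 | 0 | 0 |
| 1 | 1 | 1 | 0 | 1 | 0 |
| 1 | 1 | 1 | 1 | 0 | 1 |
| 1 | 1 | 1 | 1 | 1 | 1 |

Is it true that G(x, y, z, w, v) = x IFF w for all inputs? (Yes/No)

Yes

Check the formula against G row by row:
  x=0, y=0, z=0, w=0, v=0: formula gives 1, G = 1 ✓
  x=0, y=0, z=0, w=0, v=1: formula gives 1, G = 1 ✓
  x=0, y=0, z=0, w=1, v=0: formula gives 0, G = 0 ✓
  x=0, y=0, z=0, w=1, v=1: formula gives 0, G = 0 ✓
  … (the remaining 28 rows also agree.)
Every row agrees, so the formula is equivalent.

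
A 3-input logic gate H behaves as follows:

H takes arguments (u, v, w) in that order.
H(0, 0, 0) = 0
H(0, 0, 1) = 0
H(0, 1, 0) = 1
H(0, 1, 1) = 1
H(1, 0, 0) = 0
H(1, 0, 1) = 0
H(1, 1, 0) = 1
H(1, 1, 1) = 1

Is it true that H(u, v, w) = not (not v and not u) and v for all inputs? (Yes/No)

Yes

Evaluate not (not v and not u) and v on each row and compare to H:
  u=0, v=0, w=0: formula gives 0, H = 0 ✓
  u=0, v=0, w=1: formula gives 0, H = 0 ✓
  u=0, v=1, w=0: formula gives 1, H = 1 ✓
  u=0, v=1, w=1: formula gives 1, H = 1 ✓
  u=1, v=0, w=0: formula gives 0, H = 0 ✓
  …and likewise for the remaining 3 rows.
No disagreement on any input; they are logically equivalent.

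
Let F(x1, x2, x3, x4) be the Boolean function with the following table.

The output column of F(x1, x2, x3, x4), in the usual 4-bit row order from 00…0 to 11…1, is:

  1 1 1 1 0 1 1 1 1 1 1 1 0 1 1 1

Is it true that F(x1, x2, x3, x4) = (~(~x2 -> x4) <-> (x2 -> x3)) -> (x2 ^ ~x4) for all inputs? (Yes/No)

Yes

Evaluate (~(~x2 -> x4) <-> (x2 -> x3)) -> (x2 ^ ~x4) on each row and compare to F:
  x1=0, x2=0, x3=0, x4=0: formula gives 1, F = 1 ✓
  x1=0, x2=0, x3=0, x4=1: formula gives 1, F = 1 ✓
  x1=0, x2=0, x3=1, x4=0: formula gives 1, F = 1 ✓
  x1=0, x2=0, x3=1, x4=1: formula gives 1, F = 1 ✓
  …and likewise for the remaining 12 rows.
All 16 rows match — the expression computes F exactly.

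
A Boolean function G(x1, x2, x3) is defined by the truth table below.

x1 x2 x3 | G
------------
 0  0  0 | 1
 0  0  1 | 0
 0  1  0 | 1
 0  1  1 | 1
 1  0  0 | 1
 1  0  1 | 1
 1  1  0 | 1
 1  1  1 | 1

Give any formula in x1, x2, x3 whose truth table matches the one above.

G(x1, x2, x3) = ~((~x1 & ~x2) & x3)

Only row (0,0,1) gives 0. So G is 1 everywhere except there — the complement of the minterm ¬x1·¬x2·x3.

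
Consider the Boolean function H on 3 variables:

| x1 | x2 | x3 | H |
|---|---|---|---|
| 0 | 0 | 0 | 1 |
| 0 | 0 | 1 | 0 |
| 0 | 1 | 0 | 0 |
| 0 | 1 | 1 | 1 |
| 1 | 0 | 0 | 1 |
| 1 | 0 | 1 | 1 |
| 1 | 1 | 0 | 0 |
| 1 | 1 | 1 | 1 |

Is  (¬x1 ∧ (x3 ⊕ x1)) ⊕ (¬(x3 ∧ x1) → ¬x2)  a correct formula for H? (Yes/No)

Yes

Evaluate (¬x1 ∧ (x3 ⊕ x1)) ⊕ (¬(x3 ∧ x1) → ¬x2) on each row and compare to H:
  x1=0, x2=0, x3=0: formula gives 1, H = 1 ✓
  x1=0, x2=0, x3=1: formula gives 0, H = 0 ✓
  x1=0, x2=1, x3=0: formula gives 0, H = 0 ✓
  x1=0, x2=1, x3=1: formula gives 1, H = 1 ✓
  x1=1, x2=0, x3=0: formula gives 1, H = 1 ✓
  … (the remaining 3 rows also agree.)
Every row agrees, so the formula is equivalent.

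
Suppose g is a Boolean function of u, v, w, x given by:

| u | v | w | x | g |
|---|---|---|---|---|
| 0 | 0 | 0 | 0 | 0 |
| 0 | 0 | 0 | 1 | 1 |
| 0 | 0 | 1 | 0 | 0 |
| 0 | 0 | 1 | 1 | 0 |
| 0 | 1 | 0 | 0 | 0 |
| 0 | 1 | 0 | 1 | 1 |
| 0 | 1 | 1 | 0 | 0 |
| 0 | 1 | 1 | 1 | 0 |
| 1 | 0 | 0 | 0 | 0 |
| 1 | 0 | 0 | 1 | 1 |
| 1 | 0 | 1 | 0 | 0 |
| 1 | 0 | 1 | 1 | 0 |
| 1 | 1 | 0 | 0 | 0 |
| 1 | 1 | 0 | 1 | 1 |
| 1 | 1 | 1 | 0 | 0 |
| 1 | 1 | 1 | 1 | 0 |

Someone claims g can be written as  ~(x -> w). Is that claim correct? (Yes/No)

Yes

Evaluate ~(x -> w) on each row and compare to g:
  u=0, v=0, w=0, x=0: formula gives 0, g = 0 ✓
  u=0, v=0, w=0, x=1: formula gives 1, g = 1 ✓
  u=0, v=0, w=1, x=0: formula gives 0, g = 0 ✓
  u=0, v=0, w=1, x=1: formula gives 0, g = 0 ✓
  …and likewise for the remaining 12 rows.
All 16 rows match — the expression computes g exactly.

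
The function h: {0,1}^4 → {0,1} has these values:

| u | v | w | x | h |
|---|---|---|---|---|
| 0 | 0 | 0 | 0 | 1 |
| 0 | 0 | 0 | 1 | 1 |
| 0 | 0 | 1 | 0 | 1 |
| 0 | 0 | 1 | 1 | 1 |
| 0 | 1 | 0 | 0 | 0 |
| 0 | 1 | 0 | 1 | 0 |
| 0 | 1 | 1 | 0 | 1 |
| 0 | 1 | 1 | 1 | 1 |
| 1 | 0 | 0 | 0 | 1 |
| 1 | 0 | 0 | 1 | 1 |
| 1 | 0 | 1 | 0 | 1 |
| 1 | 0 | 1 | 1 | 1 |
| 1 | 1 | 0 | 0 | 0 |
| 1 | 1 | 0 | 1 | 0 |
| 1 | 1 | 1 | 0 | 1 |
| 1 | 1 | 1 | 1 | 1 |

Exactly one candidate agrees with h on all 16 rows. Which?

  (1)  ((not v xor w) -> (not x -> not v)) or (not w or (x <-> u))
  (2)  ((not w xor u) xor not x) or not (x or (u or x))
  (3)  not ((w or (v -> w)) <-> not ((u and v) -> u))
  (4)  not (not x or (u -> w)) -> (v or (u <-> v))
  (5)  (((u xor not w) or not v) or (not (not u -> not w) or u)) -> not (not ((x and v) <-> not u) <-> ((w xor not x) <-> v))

(1): at (0,1,0,0) it gives 1, but h = 0 — eliminated.
(2): at (0,0,1,1) it gives 0, but h = 1 — eliminated.
(4): at (0,1,0,0) it gives 1, but h = 0 — eliminated.
(5): at (0,0,0,1) it gives 0, but h = 1 — eliminated.
Only (3) survives; checking it on all 16 rows confirms it matches h.

3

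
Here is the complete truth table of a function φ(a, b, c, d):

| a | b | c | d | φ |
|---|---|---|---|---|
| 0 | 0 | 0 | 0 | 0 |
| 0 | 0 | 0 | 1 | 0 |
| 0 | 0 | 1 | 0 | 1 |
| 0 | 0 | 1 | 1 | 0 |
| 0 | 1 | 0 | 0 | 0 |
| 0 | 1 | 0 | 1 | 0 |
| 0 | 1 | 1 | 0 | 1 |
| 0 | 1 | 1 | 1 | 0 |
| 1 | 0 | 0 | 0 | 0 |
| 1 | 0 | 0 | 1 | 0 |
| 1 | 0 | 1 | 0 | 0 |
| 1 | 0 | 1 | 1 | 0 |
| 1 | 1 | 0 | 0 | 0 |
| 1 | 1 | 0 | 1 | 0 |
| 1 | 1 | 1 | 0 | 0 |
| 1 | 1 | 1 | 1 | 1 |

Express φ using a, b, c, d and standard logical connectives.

φ(a, b, c, d) = ((((not a and not b) and c) and not d) or (((not a and b) and c) and not d)) or (((a and b) and c) and d)

φ=1 on 3 inputs: (0,0,1,0), (0,1,1,0), (1,1,1,1). Reading each as a conjunction of literals (¬a·¬b·c·¬d, ¬a·b·c·¬d, a·b·c·d) and taking the OR gives the canonical DNF.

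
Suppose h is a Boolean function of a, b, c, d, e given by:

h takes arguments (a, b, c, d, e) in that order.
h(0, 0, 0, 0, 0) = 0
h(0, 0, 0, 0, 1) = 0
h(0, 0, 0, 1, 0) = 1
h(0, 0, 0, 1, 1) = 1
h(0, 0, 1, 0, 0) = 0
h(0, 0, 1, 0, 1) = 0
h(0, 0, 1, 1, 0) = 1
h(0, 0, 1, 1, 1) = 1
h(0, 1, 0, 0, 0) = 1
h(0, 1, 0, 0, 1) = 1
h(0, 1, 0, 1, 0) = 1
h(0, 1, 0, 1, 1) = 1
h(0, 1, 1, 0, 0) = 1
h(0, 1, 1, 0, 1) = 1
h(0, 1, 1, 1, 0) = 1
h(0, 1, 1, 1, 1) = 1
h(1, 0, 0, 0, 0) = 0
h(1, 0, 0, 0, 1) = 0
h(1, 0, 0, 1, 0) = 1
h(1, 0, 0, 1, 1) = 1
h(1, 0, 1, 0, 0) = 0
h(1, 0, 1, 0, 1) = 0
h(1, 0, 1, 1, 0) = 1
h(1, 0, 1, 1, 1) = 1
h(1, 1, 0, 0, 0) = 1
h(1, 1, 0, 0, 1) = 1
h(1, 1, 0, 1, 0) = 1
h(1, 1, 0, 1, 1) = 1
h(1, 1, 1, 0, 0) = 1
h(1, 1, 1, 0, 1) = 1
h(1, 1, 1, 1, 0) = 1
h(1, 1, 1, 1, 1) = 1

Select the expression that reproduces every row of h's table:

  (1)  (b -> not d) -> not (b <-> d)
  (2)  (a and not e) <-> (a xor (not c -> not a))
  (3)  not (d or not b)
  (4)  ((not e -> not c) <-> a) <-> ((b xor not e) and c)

(2) fails at (0,0,0,1,0): the formula yields 0, h is 1.
(3) fails at (0,0,0,1,0): the formula yields 0, h is 1.
(4) fails at (0,0,0,0,0): the formula yields 1, h is 0.
Only (1) survives; checking it on all 32 rows confirms it matches h.

1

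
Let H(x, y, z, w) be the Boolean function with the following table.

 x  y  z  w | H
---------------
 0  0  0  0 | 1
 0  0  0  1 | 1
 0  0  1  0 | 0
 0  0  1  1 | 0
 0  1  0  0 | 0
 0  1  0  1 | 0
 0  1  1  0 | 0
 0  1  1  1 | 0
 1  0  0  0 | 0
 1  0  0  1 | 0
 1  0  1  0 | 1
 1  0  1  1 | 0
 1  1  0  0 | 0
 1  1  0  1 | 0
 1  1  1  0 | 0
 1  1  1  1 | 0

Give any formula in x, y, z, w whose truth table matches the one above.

H(x, y, z, w) = ((((NOT x AND NOT y) AND NOT z) AND NOT w) OR (((NOT x AND NOT y) AND NOT z) AND w)) OR (((x AND NOT y) AND z) AND NOT w)

H=1 on 3 inputs: (0,0,0,0), (0,0,0,1), (1,0,1,0). Reading each as a conjunction of literals (¬x·¬y·¬z·¬w, ¬x·¬y·¬z·w, x·¬y·z·¬w) and taking the OR gives the canonical DNF.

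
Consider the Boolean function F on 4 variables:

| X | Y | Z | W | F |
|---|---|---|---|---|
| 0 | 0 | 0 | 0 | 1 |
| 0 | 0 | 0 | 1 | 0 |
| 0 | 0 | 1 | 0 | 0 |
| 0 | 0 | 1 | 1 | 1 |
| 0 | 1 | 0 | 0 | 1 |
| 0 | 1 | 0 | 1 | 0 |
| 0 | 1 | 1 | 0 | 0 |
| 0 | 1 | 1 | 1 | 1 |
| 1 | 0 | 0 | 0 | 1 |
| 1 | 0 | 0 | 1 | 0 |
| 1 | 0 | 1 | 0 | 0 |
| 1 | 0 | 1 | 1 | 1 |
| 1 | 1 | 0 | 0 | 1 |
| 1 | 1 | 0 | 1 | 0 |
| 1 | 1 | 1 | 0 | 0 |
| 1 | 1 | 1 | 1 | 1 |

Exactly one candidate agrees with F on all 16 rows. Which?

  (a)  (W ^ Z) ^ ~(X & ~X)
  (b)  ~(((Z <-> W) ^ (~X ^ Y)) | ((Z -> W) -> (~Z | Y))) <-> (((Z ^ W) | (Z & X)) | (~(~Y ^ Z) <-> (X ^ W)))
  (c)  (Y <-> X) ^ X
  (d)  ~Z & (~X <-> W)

(b): at (0,0,0,0) it gives 0, but F = 1 — eliminated.
(c): at (0,0,0,1) it gives 1, but F = 0 — eliminated.
(d): at (0,0,0,0) it gives 0, but F = 1 — eliminated.
That leaves (a). Evaluating it on every row reproduces the table of F exactly.

a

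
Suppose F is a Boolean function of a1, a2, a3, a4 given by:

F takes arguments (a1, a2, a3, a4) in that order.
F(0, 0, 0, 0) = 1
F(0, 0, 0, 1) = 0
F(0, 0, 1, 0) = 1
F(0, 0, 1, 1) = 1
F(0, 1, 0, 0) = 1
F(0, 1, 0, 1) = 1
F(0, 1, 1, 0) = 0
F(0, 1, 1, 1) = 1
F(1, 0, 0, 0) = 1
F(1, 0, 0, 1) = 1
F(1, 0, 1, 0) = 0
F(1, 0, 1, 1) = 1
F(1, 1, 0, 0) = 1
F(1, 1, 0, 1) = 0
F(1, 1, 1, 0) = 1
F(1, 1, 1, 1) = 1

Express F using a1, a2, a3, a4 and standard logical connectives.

F(a1, a2, a3, a4) = ((((((a1' · a2') · a3') · a4) + (((a1' · a2) · a3) · a4')) + (((a1 · a2') · a3) · a4')) + (((a1 · a2) · a3') · a4))'

There are just 4 zero rows: (0,0,0,1), (0,1,1,0), (1,0,1,0), (1,1,0,1). Their minterms are ¬a1·¬a2·¬a3·a4, ¬a1·a2·a3·¬a4, a1·¬a2·a3·¬a4, a1·a2·¬a3·a4; the OR of those covers precisely the 0-outputs, and negating it yields F.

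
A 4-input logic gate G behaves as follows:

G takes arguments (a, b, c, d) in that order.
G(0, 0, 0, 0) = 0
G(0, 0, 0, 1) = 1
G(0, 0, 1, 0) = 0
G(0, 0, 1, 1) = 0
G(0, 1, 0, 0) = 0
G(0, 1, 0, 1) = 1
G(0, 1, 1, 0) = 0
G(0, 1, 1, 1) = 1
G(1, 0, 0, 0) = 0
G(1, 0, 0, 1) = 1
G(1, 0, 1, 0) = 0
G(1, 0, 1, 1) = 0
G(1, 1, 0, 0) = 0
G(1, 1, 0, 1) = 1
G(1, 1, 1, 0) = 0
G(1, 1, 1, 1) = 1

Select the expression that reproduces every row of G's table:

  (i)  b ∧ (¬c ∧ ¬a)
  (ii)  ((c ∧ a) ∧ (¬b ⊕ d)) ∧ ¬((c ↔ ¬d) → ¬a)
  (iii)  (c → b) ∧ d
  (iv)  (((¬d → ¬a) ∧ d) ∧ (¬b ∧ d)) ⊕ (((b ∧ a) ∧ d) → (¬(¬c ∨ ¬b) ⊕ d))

(i): at (0,0,0,1) it gives 0, but G = 1 — eliminated.
(ii): at (0,0,0,1) it gives 0, but G = 1 — eliminated.
(iv): at (0,0,0,0) it gives 1, but G = 0 — eliminated.
(iii) is the remaining candidate, and it agrees with G on all 16 inputs.

iii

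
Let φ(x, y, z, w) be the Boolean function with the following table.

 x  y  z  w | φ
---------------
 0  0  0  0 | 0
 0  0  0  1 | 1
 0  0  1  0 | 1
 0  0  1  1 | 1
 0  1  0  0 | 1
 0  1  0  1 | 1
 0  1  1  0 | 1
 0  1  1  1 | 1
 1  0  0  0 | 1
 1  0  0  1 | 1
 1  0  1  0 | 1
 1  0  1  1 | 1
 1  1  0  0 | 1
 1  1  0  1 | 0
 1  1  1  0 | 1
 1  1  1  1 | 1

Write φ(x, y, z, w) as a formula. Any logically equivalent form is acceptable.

There are just 2 zero rows: (0,0,0,0), (1,1,0,1). Their minterms are ¬x·¬y·¬z·¬w, x·y·¬z·w; the OR of those covers precisely the 0-outputs, and negating it yields φ.

φ(x, y, z, w) = NOT ((((NOT x AND NOT y) AND NOT z) AND NOT w) OR (((x AND y) AND NOT z) AND w))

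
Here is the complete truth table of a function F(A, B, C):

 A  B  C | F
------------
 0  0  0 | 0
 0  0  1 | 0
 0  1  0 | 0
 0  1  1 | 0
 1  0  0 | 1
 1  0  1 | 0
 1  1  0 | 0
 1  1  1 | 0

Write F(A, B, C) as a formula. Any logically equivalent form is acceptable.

F(A, B, C) = (A ∧ ¬B) ∧ ¬C

F is 1 on exactly one input, (1,0,0), whose minterm is A·¬B·¬C. So F is just that conjunction.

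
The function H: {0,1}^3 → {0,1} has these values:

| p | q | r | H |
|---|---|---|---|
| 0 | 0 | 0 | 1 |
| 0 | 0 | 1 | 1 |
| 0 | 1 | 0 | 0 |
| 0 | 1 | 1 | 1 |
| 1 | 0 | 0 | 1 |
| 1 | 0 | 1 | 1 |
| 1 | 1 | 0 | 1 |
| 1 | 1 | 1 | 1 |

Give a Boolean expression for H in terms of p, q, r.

Only row (0,1,0) gives 0. So H is 1 everywhere except there — the complement of the minterm ¬p·q·¬r.

H(p, q, r) = ~((~p & q) & ~r)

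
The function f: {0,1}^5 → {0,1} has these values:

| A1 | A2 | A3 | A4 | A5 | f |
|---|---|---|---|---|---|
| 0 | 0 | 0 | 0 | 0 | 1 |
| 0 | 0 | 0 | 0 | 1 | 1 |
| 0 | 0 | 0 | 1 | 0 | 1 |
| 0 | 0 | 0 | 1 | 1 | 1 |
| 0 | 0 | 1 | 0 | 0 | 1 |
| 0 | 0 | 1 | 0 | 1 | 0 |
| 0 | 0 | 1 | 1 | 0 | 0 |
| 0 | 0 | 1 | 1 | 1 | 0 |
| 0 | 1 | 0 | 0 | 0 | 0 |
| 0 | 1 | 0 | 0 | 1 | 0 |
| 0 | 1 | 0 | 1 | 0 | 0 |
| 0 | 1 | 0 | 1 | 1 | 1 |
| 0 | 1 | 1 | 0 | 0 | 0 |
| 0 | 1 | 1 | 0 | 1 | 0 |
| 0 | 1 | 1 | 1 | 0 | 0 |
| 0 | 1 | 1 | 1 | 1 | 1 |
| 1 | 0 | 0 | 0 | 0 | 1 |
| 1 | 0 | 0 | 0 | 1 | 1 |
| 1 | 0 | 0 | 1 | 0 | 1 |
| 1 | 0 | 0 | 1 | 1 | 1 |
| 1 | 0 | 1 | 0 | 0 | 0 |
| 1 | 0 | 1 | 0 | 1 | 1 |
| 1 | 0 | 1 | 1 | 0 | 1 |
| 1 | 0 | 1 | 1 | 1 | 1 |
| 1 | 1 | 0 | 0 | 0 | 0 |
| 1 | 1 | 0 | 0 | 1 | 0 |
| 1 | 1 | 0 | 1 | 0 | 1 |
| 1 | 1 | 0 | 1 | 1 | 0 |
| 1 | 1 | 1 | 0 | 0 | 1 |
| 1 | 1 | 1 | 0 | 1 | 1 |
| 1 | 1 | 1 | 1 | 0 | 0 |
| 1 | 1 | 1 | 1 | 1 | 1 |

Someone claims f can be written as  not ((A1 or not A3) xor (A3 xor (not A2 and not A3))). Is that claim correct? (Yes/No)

Check the formula against f row by row:
  A1=0, A2=0, A3=0, A4=0, A5=0: formula gives 1, f = 1 ✓
  A1=0, A2=0, A3=0, A4=0, A5=1: formula gives 1, f = 1 ✓
  A1=0, A2=0, A3=0, A4=1, A5=0: formula gives 1, f = 1 ✓
  A1=0, A2=0, A3=0, A4=1, A5=1: formula gives 1, f = 1 ✓
  A1=0, A2=0, A3=1, A4=0, A5=0: formula gives 0, but f = 1 ✗
Since they disagree at (0,0,1,0,0), the expression is not a correct formula for f.

No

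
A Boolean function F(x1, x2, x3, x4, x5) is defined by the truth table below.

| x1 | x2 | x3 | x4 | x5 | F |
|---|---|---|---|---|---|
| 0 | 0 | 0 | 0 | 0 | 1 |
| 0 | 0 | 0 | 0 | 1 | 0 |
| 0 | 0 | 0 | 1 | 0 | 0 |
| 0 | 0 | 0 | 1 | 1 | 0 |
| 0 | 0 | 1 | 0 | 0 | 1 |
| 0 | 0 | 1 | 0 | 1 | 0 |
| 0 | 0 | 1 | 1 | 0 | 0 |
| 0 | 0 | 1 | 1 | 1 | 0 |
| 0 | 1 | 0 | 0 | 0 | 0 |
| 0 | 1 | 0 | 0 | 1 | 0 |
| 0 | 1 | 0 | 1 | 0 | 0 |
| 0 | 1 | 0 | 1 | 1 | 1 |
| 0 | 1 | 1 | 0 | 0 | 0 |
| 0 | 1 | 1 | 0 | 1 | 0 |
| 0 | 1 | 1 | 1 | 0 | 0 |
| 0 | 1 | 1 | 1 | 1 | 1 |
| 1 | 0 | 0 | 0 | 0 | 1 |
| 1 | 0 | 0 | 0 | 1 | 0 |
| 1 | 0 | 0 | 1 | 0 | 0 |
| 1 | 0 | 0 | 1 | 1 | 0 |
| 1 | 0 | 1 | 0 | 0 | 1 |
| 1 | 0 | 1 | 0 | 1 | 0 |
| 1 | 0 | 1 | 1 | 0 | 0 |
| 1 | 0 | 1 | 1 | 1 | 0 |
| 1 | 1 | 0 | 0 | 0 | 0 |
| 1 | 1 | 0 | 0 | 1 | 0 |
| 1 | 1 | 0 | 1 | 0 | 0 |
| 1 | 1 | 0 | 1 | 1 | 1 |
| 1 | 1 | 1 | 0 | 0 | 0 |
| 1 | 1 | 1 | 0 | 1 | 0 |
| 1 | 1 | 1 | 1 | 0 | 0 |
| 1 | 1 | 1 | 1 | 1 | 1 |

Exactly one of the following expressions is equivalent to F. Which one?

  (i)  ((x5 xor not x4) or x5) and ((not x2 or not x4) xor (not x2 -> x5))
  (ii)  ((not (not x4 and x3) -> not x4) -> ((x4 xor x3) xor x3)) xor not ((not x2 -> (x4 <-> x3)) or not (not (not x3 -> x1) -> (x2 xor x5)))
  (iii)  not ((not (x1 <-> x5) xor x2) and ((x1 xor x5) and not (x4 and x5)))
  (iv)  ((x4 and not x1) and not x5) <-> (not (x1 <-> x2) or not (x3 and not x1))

(ii) disagrees with F on (0,0,0,0,0) (formula → 0, table → 1); rule it out.
(iii) disagrees with F on (0,0,0,1,0) (formula → 1, table → 0); rule it out.
(iv) disagrees with F on (0,0,0,0,0) (formula → 0, table → 1); rule it out.
(i) is the remaining candidate, and it agrees with F on all 32 inputs.

i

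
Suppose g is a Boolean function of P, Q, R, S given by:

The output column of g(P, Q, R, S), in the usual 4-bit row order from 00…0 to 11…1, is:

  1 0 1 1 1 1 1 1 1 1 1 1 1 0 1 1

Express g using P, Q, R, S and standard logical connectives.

The 0-rows are (0,0,0,1), (1,1,0,1). Take each as a conjunction (¬P·¬Q·¬R·S, P·Q·¬R·S), form their disjunction, and complement — that gives a formula that is 1 everywhere g is.

g(P, Q, R, S) = ¬((((¬P ∧ ¬Q) ∧ ¬R) ∧ S) ∨ (((P ∧ Q) ∧ ¬R) ∧ S))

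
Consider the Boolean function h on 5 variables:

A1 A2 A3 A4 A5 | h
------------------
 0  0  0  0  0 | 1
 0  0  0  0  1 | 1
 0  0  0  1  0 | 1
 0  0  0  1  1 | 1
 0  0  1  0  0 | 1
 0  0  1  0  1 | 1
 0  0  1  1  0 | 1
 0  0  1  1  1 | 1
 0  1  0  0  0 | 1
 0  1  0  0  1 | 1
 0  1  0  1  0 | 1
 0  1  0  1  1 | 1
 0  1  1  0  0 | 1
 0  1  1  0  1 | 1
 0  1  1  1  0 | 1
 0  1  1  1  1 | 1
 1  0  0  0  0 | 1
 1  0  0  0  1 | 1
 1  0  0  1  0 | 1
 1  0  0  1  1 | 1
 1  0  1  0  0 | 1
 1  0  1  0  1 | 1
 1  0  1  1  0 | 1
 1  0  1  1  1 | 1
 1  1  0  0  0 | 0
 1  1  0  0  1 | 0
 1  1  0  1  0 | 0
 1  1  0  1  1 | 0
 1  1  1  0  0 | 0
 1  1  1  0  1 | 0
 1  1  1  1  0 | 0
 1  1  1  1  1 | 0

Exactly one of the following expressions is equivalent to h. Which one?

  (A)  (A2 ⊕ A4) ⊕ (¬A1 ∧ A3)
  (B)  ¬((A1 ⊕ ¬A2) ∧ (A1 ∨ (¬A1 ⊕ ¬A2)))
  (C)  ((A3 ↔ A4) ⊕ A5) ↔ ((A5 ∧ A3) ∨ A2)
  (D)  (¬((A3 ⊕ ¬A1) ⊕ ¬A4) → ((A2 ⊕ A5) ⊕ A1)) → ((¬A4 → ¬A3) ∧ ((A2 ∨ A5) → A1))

(A) disagrees with h on (0,0,0,0,0) (formula → 0, table → 1); rule it out.
(C) disagrees with h on (0,0,0,0,0) (formula → 0, table → 1); rule it out.
(D) disagrees with h on (0,0,0,0,1) (formula → 0, table → 1); rule it out.
(B) is the remaining candidate, and it agrees with h on all 32 inputs.

B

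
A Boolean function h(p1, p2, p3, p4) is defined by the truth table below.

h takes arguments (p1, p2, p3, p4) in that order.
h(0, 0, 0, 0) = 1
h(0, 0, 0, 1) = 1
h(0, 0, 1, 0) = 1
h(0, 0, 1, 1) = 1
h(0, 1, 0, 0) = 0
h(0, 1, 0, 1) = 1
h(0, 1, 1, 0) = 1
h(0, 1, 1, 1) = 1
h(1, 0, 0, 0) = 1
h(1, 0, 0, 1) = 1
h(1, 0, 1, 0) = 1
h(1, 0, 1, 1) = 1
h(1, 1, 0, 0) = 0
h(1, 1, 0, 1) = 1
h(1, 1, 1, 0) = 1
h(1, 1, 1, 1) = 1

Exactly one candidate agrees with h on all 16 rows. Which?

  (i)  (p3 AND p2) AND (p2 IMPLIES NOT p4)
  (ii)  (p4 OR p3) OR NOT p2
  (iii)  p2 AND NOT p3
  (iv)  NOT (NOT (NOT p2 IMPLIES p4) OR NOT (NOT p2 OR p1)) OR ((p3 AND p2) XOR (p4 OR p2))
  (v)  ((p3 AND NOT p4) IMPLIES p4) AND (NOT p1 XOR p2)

(i) disagrees with h on (0,0,0,0) (formula → 0, table → 1); rule it out.
(iii) disagrees with h on (0,0,0,0) (formula → 0, table → 1); rule it out.
(iv) disagrees with h on (0,0,0,0) (formula → 0, table → 1); rule it out.
(v) disagrees with h on (0,0,1,0) (formula → 0, table → 1); rule it out.
(ii) is the remaining candidate, and it agrees with h on all 16 inputs.

ii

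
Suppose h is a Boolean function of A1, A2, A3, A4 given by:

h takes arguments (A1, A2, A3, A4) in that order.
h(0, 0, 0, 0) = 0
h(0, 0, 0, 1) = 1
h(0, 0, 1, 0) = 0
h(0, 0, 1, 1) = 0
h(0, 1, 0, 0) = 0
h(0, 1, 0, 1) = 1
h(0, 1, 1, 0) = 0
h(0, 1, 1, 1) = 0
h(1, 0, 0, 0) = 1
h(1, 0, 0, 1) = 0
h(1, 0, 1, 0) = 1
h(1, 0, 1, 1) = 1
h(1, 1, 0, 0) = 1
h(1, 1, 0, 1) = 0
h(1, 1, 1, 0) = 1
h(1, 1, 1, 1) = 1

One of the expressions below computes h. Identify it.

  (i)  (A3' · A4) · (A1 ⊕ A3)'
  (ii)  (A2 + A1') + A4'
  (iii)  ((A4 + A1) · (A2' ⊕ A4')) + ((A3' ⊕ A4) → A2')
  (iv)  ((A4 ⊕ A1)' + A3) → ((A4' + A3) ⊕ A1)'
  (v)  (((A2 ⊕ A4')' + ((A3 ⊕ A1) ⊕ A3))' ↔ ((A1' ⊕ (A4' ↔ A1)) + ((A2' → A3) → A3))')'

iv

(i) fails at (1,0,0,0): the formula yields 0, h is 1.
(ii) fails at (0,0,0,0): the formula yields 1, h is 0.
(iii) fails at (0,0,0,0): the formula yields 1, h is 0.
(v) fails at (0,0,0,0): the formula yields 1, h is 0.
(iv) is the remaining candidate, and it agrees with h on all 16 inputs.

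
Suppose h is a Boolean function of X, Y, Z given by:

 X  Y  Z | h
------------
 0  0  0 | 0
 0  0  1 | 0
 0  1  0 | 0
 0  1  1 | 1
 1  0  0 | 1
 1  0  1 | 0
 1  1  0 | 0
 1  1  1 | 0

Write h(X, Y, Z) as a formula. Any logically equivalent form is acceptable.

h=1 on 2 inputs: (0,1,1), (1,0,0). Reading each as a conjunction of literals (¬X·Y·Z, X·¬Y·¬Z) and taking the OR gives the canonical DNF.

h(X, Y, Z) = ((NOT X AND Y) AND Z) OR ((X AND NOT Y) AND NOT Z)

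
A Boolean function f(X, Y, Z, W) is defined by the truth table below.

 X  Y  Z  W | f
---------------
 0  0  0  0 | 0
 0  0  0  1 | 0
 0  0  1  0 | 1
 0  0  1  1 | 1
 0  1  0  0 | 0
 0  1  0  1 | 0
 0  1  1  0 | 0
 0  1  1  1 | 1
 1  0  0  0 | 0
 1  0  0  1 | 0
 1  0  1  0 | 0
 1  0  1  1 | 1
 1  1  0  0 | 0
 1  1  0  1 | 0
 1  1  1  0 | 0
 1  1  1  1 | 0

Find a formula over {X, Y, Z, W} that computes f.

f=1 on 4 inputs: (0,0,1,0), (0,0,1,1), (0,1,1,1), (1,0,1,1). Reading each as a conjunction of literals (¬X·¬Y·Z·¬W, ¬X·¬Y·Z·W, ¬X·Y·Z·W, X·¬Y·Z·W) and taking the OR gives the canonical DNF.

f(X, Y, Z, W) = (((((X' · Y') · Z) · W') + (((X' · Y') · Z) · W)) + (((X' · Y) · Z) · W)) + (((X · Y') · Z) · W)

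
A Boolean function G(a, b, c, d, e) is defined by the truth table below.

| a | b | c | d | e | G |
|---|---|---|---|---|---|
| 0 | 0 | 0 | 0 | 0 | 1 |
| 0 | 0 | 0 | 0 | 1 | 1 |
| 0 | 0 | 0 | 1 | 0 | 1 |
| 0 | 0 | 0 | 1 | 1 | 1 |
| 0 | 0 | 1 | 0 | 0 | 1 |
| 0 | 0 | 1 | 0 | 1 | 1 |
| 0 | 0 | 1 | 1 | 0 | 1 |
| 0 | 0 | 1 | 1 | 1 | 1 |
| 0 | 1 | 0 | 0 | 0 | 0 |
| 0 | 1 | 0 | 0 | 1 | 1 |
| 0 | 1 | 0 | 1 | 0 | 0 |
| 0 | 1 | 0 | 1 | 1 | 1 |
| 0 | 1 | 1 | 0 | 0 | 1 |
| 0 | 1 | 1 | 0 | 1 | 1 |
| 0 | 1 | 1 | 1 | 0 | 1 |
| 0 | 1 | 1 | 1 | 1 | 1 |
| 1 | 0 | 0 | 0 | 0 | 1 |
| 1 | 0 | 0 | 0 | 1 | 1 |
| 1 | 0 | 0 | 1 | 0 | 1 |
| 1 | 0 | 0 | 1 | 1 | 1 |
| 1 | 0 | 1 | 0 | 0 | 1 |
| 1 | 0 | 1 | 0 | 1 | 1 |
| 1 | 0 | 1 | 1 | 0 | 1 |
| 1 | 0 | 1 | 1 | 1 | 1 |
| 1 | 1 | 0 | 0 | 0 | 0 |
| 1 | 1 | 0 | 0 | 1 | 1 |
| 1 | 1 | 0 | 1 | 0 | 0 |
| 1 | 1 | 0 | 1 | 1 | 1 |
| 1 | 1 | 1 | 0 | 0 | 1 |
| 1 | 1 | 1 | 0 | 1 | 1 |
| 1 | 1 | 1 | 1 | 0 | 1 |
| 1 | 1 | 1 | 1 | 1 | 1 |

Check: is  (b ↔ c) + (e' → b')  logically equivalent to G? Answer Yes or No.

Check the formula against G row by row:
  a=0, b=0, c=0, d=0, e=0: formula gives 1, G = 1 ✓
  a=0, b=0, c=0, d=0, e=1: formula gives 1, G = 1 ✓
  a=0, b=0, c=0, d=1, e=0: formula gives 1, G = 1 ✓
  a=0, b=0, c=0, d=1, e=1: formula gives 1, G = 1 ✓
  …and likewise for the remaining 28 rows.
No disagreement on any input; they are logically equivalent.

Yes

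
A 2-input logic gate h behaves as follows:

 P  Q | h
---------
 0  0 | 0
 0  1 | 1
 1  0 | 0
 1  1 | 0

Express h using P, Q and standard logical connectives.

1 only at (0,1): NOT P AND Q.

h(P, Q) = NOT P AND Q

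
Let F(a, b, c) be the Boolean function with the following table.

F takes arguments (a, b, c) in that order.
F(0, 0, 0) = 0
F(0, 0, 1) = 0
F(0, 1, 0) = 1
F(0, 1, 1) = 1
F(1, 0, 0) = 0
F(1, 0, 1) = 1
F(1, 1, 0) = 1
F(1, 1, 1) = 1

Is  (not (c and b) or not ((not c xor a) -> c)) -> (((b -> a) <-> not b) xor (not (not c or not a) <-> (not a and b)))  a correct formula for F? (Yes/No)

Test each input against both F and the formula:
  a=0, b=0, c=0: formula gives 0, F = 0 ✓
  a=0, b=0, c=1: formula gives 0, F = 0 ✓
  a=0, b=1, c=0: formula gives 1, F = 1 ✓
  a=0, b=1, c=1: formula gives 1, F = 1 ✓
  a=1, b=0, c=0: formula gives 0, F = 0 ✓
  … (the remaining 3 rows also agree.)
All 8 rows match — the expression computes F exactly.

Yes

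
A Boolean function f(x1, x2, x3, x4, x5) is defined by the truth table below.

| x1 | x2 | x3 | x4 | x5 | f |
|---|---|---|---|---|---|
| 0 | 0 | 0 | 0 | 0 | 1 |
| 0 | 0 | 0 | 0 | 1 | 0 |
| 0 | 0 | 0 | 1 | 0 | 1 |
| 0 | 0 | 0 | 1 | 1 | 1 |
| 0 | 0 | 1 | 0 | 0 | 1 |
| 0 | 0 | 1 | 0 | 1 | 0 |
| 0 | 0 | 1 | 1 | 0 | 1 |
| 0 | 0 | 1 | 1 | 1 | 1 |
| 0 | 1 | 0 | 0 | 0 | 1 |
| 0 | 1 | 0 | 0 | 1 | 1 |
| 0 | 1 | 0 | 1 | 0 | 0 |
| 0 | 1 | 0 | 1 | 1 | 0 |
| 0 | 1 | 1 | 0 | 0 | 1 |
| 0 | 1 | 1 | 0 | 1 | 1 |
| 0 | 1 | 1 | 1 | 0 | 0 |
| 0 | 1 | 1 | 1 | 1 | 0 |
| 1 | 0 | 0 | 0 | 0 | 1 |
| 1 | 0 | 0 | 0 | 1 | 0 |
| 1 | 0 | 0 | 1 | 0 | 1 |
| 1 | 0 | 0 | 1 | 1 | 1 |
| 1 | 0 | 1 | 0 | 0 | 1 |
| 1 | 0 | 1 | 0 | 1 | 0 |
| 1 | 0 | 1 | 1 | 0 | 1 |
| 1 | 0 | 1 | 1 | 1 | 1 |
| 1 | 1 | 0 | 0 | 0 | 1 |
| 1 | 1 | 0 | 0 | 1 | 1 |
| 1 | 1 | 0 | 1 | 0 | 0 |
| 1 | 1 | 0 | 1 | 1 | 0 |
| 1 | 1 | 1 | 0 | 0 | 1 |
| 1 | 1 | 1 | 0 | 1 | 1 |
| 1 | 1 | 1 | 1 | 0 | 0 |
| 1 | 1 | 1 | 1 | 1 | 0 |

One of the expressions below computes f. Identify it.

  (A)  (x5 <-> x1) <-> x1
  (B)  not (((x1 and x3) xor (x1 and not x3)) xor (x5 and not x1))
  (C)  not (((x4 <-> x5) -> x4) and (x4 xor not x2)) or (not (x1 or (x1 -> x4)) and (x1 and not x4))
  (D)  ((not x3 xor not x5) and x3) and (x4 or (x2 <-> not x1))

(A): at (0,0,0,0,0) it gives 0, but f = 1 — eliminated.
(B): at (0,0,0,1,1) it gives 0, but f = 1 — eliminated.
(D): at (0,0,0,0,0) it gives 0, but f = 1 — eliminated.
That leaves (C). Evaluating it on every row reproduces the table of f exactly.

C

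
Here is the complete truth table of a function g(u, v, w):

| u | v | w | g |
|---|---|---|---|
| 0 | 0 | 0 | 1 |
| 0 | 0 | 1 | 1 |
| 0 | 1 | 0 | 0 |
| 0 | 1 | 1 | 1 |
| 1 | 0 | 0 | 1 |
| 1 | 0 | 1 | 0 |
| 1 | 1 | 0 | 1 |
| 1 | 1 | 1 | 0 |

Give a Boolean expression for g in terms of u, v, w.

The 0-rows are (0,1,0), (1,0,1), (1,1,1). Take each as a conjunction (¬u·v·¬w, u·¬v·w, u·v·w), form their disjunction, and complement — that gives a formula that is 1 everywhere g is.

g(u, v, w) = ((((u' · v) · w') + ((u · v') · w)) + ((u · v) · w))'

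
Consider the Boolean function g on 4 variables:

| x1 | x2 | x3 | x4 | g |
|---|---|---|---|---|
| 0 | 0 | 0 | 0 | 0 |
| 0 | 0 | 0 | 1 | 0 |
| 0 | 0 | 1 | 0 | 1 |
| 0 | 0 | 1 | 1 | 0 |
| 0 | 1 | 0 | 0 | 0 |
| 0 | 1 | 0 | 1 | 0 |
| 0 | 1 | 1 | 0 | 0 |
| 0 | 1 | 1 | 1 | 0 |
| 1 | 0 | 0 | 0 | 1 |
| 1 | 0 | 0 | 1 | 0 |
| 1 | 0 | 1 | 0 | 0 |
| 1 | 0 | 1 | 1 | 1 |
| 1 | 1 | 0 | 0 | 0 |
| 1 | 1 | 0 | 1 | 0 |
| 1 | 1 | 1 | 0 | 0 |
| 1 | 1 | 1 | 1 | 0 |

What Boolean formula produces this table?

g(x1, x2, x3, x4) = ((((~x1 & ~x2) & x3) & ~x4) | (((x1 & ~x2) & ~x3) & ~x4)) | (((x1 & ~x2) & x3) & x4)

The 1-rows are (0,0,1,0), (1,0,0,0), (1,0,1,1). Each contributes one minterm — ¬x1·¬x2·x3·¬x4; x1·¬x2·¬x3·¬x4; x1·¬x2·x3·x4 — and their disjunction is a sum-of-products form of g.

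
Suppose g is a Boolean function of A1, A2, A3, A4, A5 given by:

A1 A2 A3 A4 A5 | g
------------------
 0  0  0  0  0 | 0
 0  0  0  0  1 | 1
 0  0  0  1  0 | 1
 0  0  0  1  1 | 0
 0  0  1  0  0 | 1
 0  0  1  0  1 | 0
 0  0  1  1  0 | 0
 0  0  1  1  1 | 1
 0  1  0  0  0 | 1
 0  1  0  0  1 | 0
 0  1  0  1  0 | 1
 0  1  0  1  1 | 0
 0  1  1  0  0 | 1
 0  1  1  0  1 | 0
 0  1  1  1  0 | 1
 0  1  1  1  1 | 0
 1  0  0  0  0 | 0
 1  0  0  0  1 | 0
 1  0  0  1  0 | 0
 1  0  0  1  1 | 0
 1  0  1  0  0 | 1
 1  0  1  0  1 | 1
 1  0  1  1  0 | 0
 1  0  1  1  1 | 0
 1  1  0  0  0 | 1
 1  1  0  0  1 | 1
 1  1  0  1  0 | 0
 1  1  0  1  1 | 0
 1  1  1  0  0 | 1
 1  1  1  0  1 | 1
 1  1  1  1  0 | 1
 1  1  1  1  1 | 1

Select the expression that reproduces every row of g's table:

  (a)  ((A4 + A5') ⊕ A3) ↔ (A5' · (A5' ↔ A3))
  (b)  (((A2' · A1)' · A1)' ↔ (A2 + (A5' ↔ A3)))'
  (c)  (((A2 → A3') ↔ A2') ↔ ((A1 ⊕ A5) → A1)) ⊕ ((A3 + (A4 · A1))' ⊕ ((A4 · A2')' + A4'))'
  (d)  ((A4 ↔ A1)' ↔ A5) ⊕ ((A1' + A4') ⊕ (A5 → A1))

c

(a) disagrees with g on (0,0,0,1,0) (formula → 0, table → 1); rule it out.
(b) disagrees with g on (0,0,0,0,0) (formula → 1, table → 0); rule it out.
(d) disagrees with g on (0,0,0,0,0) (formula → 1, table → 0); rule it out.
That leaves (c). Evaluating it on every row reproduces the table of g exactly.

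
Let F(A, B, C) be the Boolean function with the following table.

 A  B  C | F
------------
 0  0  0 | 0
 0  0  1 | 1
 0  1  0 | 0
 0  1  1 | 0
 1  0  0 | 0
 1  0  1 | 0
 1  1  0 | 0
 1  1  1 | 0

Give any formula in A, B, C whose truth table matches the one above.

F(A, B, C) = (NOT A AND NOT B) AND C

Only row (0,0,1) gives 1. That row's minterm ¬A·¬B·C is F directly.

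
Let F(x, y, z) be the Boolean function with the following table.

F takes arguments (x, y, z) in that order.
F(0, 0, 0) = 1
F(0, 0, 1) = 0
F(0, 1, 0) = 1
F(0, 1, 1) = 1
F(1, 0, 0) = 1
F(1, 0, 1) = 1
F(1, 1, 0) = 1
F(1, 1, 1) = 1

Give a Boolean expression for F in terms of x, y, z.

F(x, y, z) = not ((not x and not y) and z)

Only row (0,0,1) gives 0. So F is 1 everywhere except there — the complement of the minterm ¬x·¬y·z.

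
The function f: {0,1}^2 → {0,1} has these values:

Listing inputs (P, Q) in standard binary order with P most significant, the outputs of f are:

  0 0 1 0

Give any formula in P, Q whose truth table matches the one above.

1 only at (1,0): P AND NOT Q.

f(P, Q) = P · Q'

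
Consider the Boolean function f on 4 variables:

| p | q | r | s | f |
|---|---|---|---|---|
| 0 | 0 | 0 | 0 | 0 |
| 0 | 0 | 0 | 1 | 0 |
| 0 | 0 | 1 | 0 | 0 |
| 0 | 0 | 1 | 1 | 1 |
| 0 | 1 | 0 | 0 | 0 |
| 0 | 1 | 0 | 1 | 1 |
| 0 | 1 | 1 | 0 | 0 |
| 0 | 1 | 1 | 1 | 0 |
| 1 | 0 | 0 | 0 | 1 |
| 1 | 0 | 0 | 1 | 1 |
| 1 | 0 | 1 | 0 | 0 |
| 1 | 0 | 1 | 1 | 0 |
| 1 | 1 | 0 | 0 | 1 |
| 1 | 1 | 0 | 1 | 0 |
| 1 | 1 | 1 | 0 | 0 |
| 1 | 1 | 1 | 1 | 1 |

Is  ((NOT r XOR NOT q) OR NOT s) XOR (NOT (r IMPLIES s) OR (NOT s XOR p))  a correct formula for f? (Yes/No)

Test each input against both f and the formula:
  p=0, q=0, r=0, s=0: formula gives 0, f = 0 ✓
  p=0, q=0, r=0, s=1: formula gives 0, f = 0 ✓
  p=0, q=0, r=1, s=0: formula gives 0, f = 0 ✓
  p=0, q=0, r=1, s=1: formula gives 1, f = 1 ✓
  … (the remaining 12 rows also agree.)
No disagreement on any input; they are logically equivalent.

Yes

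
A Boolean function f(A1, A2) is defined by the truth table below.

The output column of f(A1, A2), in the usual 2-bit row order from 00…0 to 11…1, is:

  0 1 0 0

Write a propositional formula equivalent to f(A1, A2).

1 only at (0,1): NOT A1 AND A2.

f(A1, A2) = A1' · A2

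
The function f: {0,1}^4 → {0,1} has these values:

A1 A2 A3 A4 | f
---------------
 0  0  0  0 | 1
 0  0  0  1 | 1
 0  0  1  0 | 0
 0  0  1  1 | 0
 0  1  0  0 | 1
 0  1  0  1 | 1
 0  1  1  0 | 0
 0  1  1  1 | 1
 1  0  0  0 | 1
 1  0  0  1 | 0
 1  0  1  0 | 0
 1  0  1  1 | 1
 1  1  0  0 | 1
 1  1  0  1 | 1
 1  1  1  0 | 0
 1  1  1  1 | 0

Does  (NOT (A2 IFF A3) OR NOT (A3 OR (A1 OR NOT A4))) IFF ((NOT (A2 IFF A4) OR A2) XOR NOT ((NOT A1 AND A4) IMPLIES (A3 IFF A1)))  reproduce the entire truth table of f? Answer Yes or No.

Test each input against both f and the formula:
  A1=0, A2=0, A3=0, A4=0: formula gives 1, f = 1 ✓
  A1=0, A2=0, A3=0, A4=1: formula gives 1, f = 1 ✓
  A1=0, A2=0, A3=1, A4=0: formula gives 0, f = 0 ✓
  A1=0, A2=0, A3=1, A4=1: formula gives 0, f = 0 ✓
  …and likewise for the remaining 12 rows.
All 16 rows match — the expression computes f exactly.

Yes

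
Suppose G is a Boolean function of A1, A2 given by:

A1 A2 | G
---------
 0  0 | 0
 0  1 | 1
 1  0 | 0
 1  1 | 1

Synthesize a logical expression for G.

The output simply equals A2.

G(A1, A2) = A2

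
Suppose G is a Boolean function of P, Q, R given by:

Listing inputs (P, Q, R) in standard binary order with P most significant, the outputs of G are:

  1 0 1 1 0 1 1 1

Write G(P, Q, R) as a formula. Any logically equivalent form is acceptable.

G(P, Q, R) = ~(((~P & ~Q) & R) | ((P & ~Q) & ~R))

There are just 2 zero rows: (0,0,1), (1,0,0). Their minterms are ¬P·¬Q·R, P·¬Q·¬R; the OR of those covers precisely the 0-outputs, and negating it yields G.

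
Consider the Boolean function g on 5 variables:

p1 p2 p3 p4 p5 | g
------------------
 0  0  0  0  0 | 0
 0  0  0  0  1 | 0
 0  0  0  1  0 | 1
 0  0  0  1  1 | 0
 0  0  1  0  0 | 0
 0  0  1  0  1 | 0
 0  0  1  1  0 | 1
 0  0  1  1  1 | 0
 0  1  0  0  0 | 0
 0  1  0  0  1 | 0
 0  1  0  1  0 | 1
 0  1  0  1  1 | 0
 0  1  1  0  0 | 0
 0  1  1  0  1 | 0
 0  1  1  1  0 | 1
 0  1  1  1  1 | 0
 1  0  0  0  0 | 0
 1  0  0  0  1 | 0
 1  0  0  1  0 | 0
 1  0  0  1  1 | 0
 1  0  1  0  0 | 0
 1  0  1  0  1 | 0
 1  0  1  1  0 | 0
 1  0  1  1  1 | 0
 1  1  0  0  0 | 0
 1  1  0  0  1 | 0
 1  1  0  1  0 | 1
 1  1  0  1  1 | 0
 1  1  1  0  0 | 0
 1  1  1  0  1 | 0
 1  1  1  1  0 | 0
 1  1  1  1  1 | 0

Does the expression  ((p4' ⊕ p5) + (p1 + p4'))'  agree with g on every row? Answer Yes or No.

No

Evaluate ((p4' ⊕ p5) + (p1 + p4'))' on each row and compare to g:
  p1=0, p2=0, p3=0, p4=0, p5=0: formula gives 0, g = 0 ✓
  p1=0, p2=0, p3=0, p4=0, p5=1: formula gives 0, g = 0 ✓
  p1=0, p2=0, p3=0, p4=1, p5=0: formula gives 1, g = 1 ✓
  p1=0, p2=0, p3=0, p4=1, p5=1: formula gives 0, g = 0 ✓
  …
  p1=1, p2=1, p3=0, p4=1, p5=0: formula gives 0, but g = 1 ✗
A single disagreement suffices: at (1,1,0,1,0) they differ, so the formula does not compute g.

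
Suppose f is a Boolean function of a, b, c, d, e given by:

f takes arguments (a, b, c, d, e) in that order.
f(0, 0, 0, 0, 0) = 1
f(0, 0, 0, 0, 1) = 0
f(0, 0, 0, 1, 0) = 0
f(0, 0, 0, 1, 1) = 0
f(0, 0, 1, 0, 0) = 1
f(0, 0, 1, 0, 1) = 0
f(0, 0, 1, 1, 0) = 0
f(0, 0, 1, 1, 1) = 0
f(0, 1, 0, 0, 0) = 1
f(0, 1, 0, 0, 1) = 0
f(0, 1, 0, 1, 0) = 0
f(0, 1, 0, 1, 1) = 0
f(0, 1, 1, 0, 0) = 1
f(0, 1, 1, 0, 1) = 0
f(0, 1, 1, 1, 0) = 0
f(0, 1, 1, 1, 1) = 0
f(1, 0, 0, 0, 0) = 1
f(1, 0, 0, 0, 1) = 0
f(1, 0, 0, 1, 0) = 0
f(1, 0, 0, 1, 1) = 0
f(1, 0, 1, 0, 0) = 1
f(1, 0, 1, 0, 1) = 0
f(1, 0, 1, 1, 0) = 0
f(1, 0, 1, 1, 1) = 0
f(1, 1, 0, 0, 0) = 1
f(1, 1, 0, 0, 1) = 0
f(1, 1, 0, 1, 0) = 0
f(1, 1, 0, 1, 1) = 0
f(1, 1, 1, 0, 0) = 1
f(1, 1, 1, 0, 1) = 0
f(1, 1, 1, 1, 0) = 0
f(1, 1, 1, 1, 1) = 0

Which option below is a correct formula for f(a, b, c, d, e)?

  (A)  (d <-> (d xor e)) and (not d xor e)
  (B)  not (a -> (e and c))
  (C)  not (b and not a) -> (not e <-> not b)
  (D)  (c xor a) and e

A

(B) disagrees with f on (0,0,0,0,0) (formula → 0, table → 1); rule it out.
(C) disagrees with f on (0,0,0,1,0) (formula → 1, table → 0); rule it out.
(D) disagrees with f on (0,0,0,0,0) (formula → 0, table → 1); rule it out.
Only (A) survives; checking it on all 32 rows confirms it matches f.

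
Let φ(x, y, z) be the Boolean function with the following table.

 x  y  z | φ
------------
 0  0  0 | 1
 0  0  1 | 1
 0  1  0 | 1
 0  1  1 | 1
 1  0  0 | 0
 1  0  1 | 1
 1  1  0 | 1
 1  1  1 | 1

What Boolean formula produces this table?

φ(x, y, z) = not ((x and not y) and not z)

Only row (1,0,0) gives 0. So φ is 1 everywhere except there — the complement of the minterm x·¬y·¬z.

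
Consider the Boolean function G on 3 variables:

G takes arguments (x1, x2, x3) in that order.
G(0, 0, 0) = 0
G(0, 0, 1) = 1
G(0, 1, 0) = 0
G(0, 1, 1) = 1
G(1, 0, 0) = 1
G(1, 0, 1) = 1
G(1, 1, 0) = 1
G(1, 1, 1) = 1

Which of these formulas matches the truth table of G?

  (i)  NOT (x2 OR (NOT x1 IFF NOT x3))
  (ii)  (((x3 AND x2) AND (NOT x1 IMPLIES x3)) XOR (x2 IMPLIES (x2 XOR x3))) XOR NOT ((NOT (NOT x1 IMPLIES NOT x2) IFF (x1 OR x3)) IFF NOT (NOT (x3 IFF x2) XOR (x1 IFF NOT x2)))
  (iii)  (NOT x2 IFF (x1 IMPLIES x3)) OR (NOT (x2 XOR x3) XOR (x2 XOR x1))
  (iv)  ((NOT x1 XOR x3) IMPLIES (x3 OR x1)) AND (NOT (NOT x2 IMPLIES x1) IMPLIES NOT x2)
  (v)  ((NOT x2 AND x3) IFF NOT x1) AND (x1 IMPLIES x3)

iv

(i) disagrees with G on (0,1,1) (formula → 0, table → 1); rule it out.
(ii) disagrees with G on (0,0,0) (formula → 1, table → 0); rule it out.
(iii) disagrees with G on (0,0,0) (formula → 1, table → 0); rule it out.
(v) disagrees with G on (0,1,1) (formula → 0, table → 1); rule it out.
That leaves (iv). Evaluating it on every row reproduces the table of G exactly.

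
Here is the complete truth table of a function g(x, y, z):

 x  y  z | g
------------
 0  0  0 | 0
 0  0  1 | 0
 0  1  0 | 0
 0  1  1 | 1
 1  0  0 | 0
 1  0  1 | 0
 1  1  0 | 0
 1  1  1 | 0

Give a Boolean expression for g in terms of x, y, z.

g(x, y, z) = (NOT x AND y) AND z

g is 1 on exactly one input, (0,1,1), whose minterm is ¬x·y·z. So g is just that conjunction.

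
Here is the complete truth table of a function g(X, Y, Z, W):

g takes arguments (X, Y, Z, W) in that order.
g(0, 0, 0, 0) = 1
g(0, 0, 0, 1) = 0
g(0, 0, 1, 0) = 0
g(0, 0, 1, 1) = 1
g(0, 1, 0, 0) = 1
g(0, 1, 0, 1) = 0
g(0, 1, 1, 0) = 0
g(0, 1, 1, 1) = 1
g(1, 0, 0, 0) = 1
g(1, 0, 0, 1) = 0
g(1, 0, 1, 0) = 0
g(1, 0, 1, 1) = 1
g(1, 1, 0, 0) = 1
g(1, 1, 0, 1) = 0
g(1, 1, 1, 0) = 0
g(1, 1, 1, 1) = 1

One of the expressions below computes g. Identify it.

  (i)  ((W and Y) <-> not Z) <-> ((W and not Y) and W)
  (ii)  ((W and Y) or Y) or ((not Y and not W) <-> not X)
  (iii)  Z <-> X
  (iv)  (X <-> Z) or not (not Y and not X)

(ii): at (0,0,1,0) it gives 1, but g = 0 — eliminated.
(iii): at (0,0,0,1) it gives 1, but g = 0 — eliminated.
(iv): at (0,0,0,1) it gives 1, but g = 0 — eliminated.
(i) is the remaining candidate, and it agrees with g on all 16 inputs.

i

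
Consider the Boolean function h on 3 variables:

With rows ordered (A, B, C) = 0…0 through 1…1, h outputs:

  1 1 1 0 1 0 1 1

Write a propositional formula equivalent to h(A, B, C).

h is 0 on only 2 rows — (0,1,1), (1,0,1). Writing each as a minterm (¬A·B·C, A·¬B·C) and OR-ing them characterizes exactly where h=0, so h is the negation of that disjunction.

h(A, B, C) = (((A' · B) · C) + ((A · B') · C))'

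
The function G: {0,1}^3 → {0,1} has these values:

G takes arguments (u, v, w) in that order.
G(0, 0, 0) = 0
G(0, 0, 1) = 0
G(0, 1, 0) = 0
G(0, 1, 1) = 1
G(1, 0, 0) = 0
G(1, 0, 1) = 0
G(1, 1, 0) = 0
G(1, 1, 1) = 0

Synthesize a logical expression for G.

G(u, v, w) = (not u and v) and w

G is 1 on exactly one input, (0,1,1), whose minterm is ¬u·v·w. So G is just that conjunction.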